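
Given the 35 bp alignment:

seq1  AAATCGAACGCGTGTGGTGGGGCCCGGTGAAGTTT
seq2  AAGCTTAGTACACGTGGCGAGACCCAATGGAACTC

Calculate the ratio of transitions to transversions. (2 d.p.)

Transitions are A↔G and C↔T; transversions are all other mismatches.
Transitions: 17. Transversions: 1.
R = 17/1 = 17.00.

17.00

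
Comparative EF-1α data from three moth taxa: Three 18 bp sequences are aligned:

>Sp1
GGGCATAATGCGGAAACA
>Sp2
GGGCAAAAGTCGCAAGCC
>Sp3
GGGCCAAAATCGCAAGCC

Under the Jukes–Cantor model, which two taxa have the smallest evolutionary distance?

Sp1–Sp2: 6/18 differ, p = 0.333, d = 0.441.
Sp1–Sp3: 7/18 differ, p = 0.389, d = 0.548.
Sp2–Sp3: 2/18 differ, p = 0.111, d = 0.120.
The smallest distance is between Sp2 and Sp3.

Sp2 and Sp3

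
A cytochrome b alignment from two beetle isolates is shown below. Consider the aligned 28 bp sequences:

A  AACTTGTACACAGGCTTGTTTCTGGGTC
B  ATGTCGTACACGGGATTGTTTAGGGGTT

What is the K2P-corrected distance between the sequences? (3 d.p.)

Of 28 sites, 3 differences are transitions and 5 are transversions, so P = 3/28 ≈ 0.107143 and Q = 5/28 ≈ 0.178571.
Under the Kimura two-parameter model, d = −½ ln(1 − 2P − Q) − ¼ ln(1 − 2Q).
1 − 2P − Q = 0.607143, giving −½ ln(0.607143) = 0.249495.
1 − 2Q = 0.642858, giving −¼ ln(0.642858) = 0.110458.
d = 0.249495 + 0.110458 = 0.359953.

0.360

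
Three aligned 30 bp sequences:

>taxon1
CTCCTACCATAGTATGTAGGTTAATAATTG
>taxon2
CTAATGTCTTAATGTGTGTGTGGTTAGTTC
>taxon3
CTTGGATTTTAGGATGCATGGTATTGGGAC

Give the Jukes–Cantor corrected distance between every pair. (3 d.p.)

d(taxon1,taxon2) = 0.730, d(taxon1,taxon3) = 0.931, d(taxon2,taxon3) = 0.931

taxon1–taxon2: 14/30 sites differ → p ≈ 0.466667, d = −0.75 ln(1 − 0.622223) = 0.730088 ≈ 0.730.
taxon1–taxon3: 16/30 sites differ → p ≈ 0.533333, d = −0.75 ln(1 − 0.711111) = 0.931285 ≈ 0.931.
taxon2–taxon3: 16/30 sites differ → p ≈ 0.533333, d = −0.75 ln(1 − 0.711111) = 0.931285 ≈ 0.931.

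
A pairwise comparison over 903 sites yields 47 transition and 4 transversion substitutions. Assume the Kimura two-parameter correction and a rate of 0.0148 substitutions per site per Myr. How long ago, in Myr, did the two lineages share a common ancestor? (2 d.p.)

2.02

P = 47/903 ≈ 0.052049 and Q = 4/903 ≈ 0.00443.
Under the Kimura two-parameter model, d = −½ ln(1 − 2P − Q) − ¼ ln(1 − 2Q).
1 − 2P − Q = 0.891472, giving −½ ln(0.891472) = 0.057441.
1 − 2Q = 0.99114, giving −¼ ln(0.99114) = 0.002225.
d = 0.057441 + 0.002225 = 0.059666.
Under a molecular clock d = 2μt, so t = d/(2μ) = 0.059666 / (2 × 0.0148) = 2.02 Myr.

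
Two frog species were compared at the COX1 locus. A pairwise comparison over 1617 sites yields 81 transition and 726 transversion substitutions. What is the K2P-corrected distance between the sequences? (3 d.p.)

0.969

P = 81/1617 ≈ 0.050093 and Q = 726/1617 ≈ 0.44898.
Under the Kimura two-parameter model, d = −½ ln(1 − 2P − Q) − ¼ ln(1 − 2Q).
1 − 2P − Q = 0.450834, giving −½ ln(0.450834) = 0.398328.
1 − 2Q = 0.10204, giving −¼ ln(0.10204) = 0.570598.
d = 0.398328 + 0.570598 = 0.968926.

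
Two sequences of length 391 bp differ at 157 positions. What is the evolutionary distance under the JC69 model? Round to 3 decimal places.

p = 157/391 ≈ 0.401535.
d = −(3/4) ln(1 − 4p/3) = −0.75 ln(1 − 0.53538) = −0.75 ln(0.46462)
  = −0.75 × (-0.766535) = 0.574901 substitutions/site.

0.575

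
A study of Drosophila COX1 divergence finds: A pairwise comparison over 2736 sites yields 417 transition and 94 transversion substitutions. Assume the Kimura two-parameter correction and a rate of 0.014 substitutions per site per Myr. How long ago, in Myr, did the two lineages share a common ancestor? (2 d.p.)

P = 417/2736 ≈ 0.152412 and Q = 94/2736 ≈ 0.034357.
Under the Kimura two-parameter model, d = −½ ln(1 − 2P − Q) − ¼ ln(1 − 2Q).
1 − 2P − Q = 0.660819, giving −½ ln(0.660819) = 0.207138.
1 − 2Q = 0.931286, giving −¼ ln(0.931286) = 0.017797.
d = 0.207138 + 0.017797 = 0.224935.
Under a molecular clock d = 2μt, so t = d/(2μ) = 0.224935 / (2 × 0.014) = 8.03 Myr.

8.03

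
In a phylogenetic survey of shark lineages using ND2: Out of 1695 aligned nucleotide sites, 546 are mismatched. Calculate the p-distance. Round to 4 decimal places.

0.3221

p = 546/1695 = 0.322123… ≈ 0.3221 (to 4 d.p.).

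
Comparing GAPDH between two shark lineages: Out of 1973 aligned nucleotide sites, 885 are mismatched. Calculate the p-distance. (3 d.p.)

p = 885/1973 = 0.448555… ≈ 0.449 (to 3 d.p.).

0.449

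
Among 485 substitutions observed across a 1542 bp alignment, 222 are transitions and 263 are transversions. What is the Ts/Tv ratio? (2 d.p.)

0.84

R = 222/263 = 0.844106… ≈ 0.84 (to 2 d.p.).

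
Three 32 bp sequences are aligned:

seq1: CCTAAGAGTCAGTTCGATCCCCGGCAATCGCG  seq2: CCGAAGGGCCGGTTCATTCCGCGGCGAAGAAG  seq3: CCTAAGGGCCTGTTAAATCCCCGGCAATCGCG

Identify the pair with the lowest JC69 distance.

seq1–seq2: 12/32 differ, p = 0.375, d = 0.520.
seq1–seq3: 5/32 differ, p = 0.156, d = 0.175.
seq2–seq3: 10/32 differ, p = 0.313, d = 0.404.
The smallest distance is between seq1 and seq3.

seq1 and seq3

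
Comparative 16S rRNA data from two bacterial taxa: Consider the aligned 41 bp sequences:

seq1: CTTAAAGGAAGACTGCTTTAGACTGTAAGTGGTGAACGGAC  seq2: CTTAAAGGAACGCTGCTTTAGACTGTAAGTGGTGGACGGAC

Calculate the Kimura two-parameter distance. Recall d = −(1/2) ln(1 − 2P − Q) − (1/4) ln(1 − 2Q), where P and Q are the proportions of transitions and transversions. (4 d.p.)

0.0775

Of 41 sites, 2 differences are transitions and 1 are transversions, so P = 2/41 ≈ 0.04878 and Q = 1/41 ≈ 0.02439.
Under the Kimura two-parameter model, d = −½ ln(1 − 2P − Q) − ¼ ln(1 − 2Q).
1 − 2P − Q = 0.87805, giving −½ ln(0.87805) = 0.065026.
1 − 2Q = 0.95122, giving −¼ ln(0.95122) = 0.012502.
d = 0.065026 + 0.012502 = 0.077528.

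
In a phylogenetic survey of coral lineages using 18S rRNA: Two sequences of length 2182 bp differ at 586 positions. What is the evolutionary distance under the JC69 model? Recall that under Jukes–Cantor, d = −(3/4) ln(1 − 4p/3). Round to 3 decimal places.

p = 586/2182 ≈ 0.268561.
d = −(3/4) ln(1 − 4p/3) = −0.75 ln(1 − 0.358081) = −0.75 ln(0.641919)
  = −0.75 × (-0.443293) = 0.332470 substitutions/site.

0.332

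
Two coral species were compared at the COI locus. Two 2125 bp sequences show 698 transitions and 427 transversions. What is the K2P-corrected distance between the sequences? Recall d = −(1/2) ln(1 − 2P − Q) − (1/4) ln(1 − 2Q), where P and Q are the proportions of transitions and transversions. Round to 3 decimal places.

1.104

P = 698/2125 ≈ 0.328471 and Q = 427/2125 ≈ 0.200941.
Under the Kimura two-parameter model, d = −½ ln(1 − 2P − Q) − ¼ ln(1 − 2Q).
1 − 2P − Q = 0.142117, giving −½ ln(0.142117) = 0.975552.
1 − 2Q = 0.598118, giving −¼ ln(0.598118) = 0.128492.
d = 0.975552 + 0.128492 = 1.104044.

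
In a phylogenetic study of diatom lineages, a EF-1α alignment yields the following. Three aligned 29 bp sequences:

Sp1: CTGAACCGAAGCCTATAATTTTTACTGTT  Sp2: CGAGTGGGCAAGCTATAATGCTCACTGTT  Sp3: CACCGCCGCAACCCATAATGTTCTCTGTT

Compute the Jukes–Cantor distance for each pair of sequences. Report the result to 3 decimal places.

Sp1–Sp2: 12/29 sites differ → p ≈ 0.413793, d = −0.75 ln(1 − 0.551724) = 0.601760 ≈ 0.602.
Sp1–Sp3: 10/29 sites differ → p ≈ 0.344828, d = −0.75 ln(1 − 0.459771) = 0.461822 ≈ 0.462.
Sp2–Sp3: 10/29 sites differ → p ≈ 0.344828, d = −0.75 ln(1 − 0.459771) = 0.461822 ≈ 0.462.

d(Sp1,Sp2) = 0.602, d(Sp1,Sp3) = 0.462, d(Sp2,Sp3) = 0.462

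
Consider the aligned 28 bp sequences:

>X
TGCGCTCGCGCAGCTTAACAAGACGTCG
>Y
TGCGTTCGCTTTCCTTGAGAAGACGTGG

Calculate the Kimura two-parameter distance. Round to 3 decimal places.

0.360

Of 28 sites, 3 differences are transitions and 5 are transversions, so P = 3/28 ≈ 0.107143 and Q = 5/28 ≈ 0.178571.
Under the Kimura two-parameter model, d = −½ ln(1 − 2P − Q) − ¼ ln(1 − 2Q).
1 − 2P − Q = 0.607143, giving −½ ln(0.607143) = 0.249495.
1 − 2Q = 0.642858, giving −¼ ln(0.642858) = 0.110458.
d = 0.249495 + 0.110458 = 0.359953.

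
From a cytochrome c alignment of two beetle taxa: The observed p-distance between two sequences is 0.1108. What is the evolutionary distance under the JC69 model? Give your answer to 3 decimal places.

0.120

d = −(3/4) ln(1 − 4p/3) = −0.75 ln(1 − 0.147733) = −0.75 ln(0.852267)
  = −0.75 × (-0.159855) = 0.119891 substitutions/site.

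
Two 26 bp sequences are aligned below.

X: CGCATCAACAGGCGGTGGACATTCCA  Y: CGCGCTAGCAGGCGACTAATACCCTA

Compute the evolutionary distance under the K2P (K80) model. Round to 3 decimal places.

1.100

Of 26 sites, 11 differences are transitions and 1 are transversions, so P = 11/26 ≈ 0.423077 and Q = 1/26 ≈ 0.038462.
Under the Kimura two-parameter model, d = −½ ln(1 − 2P − Q) − ¼ ln(1 − 2Q).
1 − 2P − Q = 0.115384, giving −½ ln(0.115384) = 1.079745.
1 − 2Q = 0.923076, giving −¼ ln(0.923076) = 0.020011.
d = 1.079745 + 0.020011 = 1.099756.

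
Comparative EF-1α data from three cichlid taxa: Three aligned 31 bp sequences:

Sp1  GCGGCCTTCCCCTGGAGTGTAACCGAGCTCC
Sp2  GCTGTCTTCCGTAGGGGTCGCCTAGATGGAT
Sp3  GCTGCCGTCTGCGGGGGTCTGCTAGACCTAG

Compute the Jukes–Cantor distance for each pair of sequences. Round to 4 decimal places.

d(Sp1,Sp2) = 0.9853, d(Sp1,Sp3) = 0.6913, d(Sp2,Sp3) = 0.4806

Sp1–Sp2: 17/31 sites differ → p ≈ 0.548387, d = −0.75 ln(1 − 0.731183) = 0.985293 ≈ 0.9853.
Sp1–Sp3: 14/31 sites differ → p ≈ 0.451613, d = −0.75 ln(1 − 0.602151) = 0.691262 ≈ 0.6913.
Sp2–Sp3: 11/31 sites differ → p ≈ 0.354839, d = −0.75 ln(1 − 0.473119) = 0.480585 ≈ 0.4806.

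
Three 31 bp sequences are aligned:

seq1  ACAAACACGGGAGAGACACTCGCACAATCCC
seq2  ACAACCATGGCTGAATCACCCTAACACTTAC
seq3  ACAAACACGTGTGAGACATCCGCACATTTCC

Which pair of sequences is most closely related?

seq1–seq2: 12/31 differ, p = 0.387, d = 0.544.
seq1–seq3: 6/31 differ, p = 0.194, d = 0.224.
seq2–seq3: 11/31 differ, p = 0.355, d = 0.481.
The smallest distance is between seq1 and seq3.

seq1 and seq3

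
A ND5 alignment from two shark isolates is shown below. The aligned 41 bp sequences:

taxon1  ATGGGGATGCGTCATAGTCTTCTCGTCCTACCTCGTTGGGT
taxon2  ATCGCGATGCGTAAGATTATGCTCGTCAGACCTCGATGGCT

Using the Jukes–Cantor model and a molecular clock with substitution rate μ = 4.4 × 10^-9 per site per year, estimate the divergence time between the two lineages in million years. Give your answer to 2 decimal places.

The sequences differ at 11 of 41 sites, so p = 11/41 ≈ 0.268293.
d = −(3/4) ln(1 − 4p/3) = −0.75 ln(1 − 0.357724) = −0.75 ln(0.642276)
  = −0.75 × (-0.442737) = 0.332053 substitutions/site.
Under a molecular clock d = 2μt, so t = d/(2μ) = 0.332053 / (2 × 4.4 × 10^-9) = 37.73 million years.

37.73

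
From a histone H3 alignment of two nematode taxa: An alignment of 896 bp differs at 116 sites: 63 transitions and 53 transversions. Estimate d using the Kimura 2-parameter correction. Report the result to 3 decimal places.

0.143

P = 63/896 ≈ 0.070313 and Q = 53/896 ≈ 0.059152.
Under the Kimura two-parameter model, d = −½ ln(1 − 2P − Q) − ¼ ln(1 − 2Q).
1 − 2P − Q = 0.800222, giving −½ ln(0.800222) = 0.111433.
1 − 2Q = 0.881696, giving −¼ ln(0.881696) = 0.031477.
d = 0.111433 + 0.031477 = 0.142910.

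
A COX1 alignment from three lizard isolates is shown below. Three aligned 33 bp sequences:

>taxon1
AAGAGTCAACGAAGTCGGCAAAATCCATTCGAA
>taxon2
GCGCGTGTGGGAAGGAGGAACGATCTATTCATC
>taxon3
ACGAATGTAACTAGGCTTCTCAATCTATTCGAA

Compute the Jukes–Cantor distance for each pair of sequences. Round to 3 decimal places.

d(taxon1,taxon2) = 0.780, d(taxon1,taxon3) = 0.559, d(taxon2,taxon3) = 0.780

taxon1–taxon2: 16/33 sites differ → p ≈ 0.484848, d = −0.75 ln(1 − 0.646464) = 0.779827 ≈ 0.780.
taxon1–taxon3: 13/33 sites differ → p ≈ 0.393939, d = −0.75 ln(1 − 0.525252) = 0.558728 ≈ 0.559.
taxon2–taxon3: 16/33 sites differ → p ≈ 0.484848, d = −0.75 ln(1 − 0.646464) = 0.779827 ≈ 0.780.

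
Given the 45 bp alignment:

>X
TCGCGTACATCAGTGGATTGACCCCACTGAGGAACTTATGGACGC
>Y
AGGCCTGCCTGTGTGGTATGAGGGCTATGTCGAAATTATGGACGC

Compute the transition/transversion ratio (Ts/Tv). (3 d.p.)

Transitions are A↔G and C↔T; transversions are all other mismatches.
Transitions: 1. Transversions: 16.
R = 1/16 = 0.0625 ≈ 0.063 (to 3 d.p.).

0.063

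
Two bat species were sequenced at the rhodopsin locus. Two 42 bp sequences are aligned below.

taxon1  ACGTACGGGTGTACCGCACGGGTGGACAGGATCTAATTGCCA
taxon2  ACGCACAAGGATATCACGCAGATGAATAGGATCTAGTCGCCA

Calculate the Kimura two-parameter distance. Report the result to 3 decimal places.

Of 42 sites, 13 differences are transitions and 1 are transversions, so P = 13/42 ≈ 0.309524 and Q = 1/42 ≈ 0.02381.
Under the Kimura two-parameter model, d = −½ ln(1 − 2P − Q) − ¼ ln(1 − 2Q).
1 − 2P − Q = 0.357142, giving −½ ln(0.357142) = 0.514811.
1 − 2Q = 0.95238, giving −¼ ln(0.95238) = 0.012198.
d = 0.514811 + 0.012198 = 0.527009.

0.527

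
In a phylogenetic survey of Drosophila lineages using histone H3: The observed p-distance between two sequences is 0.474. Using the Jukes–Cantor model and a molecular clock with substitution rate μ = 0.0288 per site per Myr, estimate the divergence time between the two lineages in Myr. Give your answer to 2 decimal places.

13.02

d = −(3/4) ln(1 − 4p/3) = −0.75 ln(1 − 0.632) = −0.75 ln(0.368)
  = −0.75 × (-0.999672) = 0.749754 substitutions/site.
Under a molecular clock d = 2μt, so t = d/(2μ) = 0.749754 / (2 × 0.0288) = 13.02 Myr.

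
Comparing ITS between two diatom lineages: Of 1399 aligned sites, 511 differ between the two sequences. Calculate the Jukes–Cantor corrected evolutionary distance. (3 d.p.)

0.501

p = 511/1399 ≈ 0.365261.
d = −(3/4) ln(1 − 4p/3) = −0.75 ln(1 − 0.487015) = −0.75 ln(0.512985)
  = −0.75 × (-0.667509) = 0.500632 substitutions/site.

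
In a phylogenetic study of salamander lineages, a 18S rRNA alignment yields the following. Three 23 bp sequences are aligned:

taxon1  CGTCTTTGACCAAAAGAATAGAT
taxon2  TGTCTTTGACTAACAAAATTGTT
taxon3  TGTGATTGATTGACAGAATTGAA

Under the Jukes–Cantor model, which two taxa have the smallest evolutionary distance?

taxon1–taxon2: 6/23 differ, p = 0.261, d = 0.321.
taxon1–taxon3: 9/23 differ, p = 0.391, d = 0.553.
taxon2–taxon3: 7/23 differ, p = 0.304, d = 0.390.
The smallest distance is between taxon1 and taxon2.

taxon1 and taxon2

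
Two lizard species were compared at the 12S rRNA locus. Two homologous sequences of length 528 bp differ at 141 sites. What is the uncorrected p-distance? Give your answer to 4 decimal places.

0.2670

p = 141/528 = 0.267045… ≈ 0.2670 (to 4 d.p.).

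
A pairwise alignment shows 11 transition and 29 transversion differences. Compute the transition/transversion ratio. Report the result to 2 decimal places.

0.38

R = 11/29 = 0.379310… ≈ 0.38 (to 2 d.p.).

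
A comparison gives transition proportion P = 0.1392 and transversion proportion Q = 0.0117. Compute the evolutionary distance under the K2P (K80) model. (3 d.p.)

0.177

Under the Kimura two-parameter model, d = −½ ln(1 − 2P − Q) − ¼ ln(1 − 2Q).
1 − 2P − Q = 0.7099, giving −½ ln(0.7099) = 0.171316.
1 − 2Q = 0.9766, giving −¼ ln(0.9766) = 0.005920.
d = 0.171316 + 0.005920 = 0.177236.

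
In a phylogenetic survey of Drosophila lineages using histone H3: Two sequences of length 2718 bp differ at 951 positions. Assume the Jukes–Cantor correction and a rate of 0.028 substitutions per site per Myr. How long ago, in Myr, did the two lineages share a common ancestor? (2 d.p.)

p = 951/2718 ≈ 0.34989.
d = −(3/4) ln(1 − 4p/3) = −0.75 ln(1 − 0.46652) = −0.75 ln(0.53348)
  = −0.75 × (-0.628334) = 0.471251 substitutions/site.
Under a molecular clock d = 2μt, so t = d/(2μ) = 0.471251 / (2 × 0.028) = 8.42 Myr.

8.42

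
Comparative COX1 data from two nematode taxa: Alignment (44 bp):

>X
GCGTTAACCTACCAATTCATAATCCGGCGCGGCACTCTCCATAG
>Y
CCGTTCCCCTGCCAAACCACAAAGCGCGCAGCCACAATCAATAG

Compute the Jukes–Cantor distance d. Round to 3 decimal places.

The sequences differ at 17 of 44 sites, so p = 17/44 ≈ 0.386364.
d = −(3/4) ln(1 − 4p/3) = −0.75 ln(1 − 0.515152) = −0.75 ln(0.484848)
  = −0.75 × (-0.723920) = 0.542940 substitutions/site.

0.543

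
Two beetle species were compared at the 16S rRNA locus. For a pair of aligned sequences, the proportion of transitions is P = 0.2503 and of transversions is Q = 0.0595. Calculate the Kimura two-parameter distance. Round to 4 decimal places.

Under the Kimura two-parameter model, d = −½ ln(1 − 2P − Q) − ¼ ln(1 − 2Q).
1 − 2P − Q = 0.4399, giving −½ ln(0.4399) = 0.410604.
1 − 2Q = 0.881, giving −¼ ln(0.881) = 0.031674.
d = 0.410604 + 0.031674 = 0.442278.

0.4423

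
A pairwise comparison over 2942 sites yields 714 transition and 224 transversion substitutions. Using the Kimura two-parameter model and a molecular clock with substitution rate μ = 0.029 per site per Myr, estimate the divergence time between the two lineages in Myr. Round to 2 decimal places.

P = 714/2942 ≈ 0.242692 and Q = 224/2942 ≈ 0.076139.
Under the Kimura two-parameter model, d = −½ ln(1 − 2P − Q) − ¼ ln(1 − 2Q).
1 − 2P − Q = 0.438477, giving −½ ln(0.438477) = 0.412224.
1 − 2Q = 0.847722, giving −¼ ln(0.847722) = 0.041301.
d = 0.412224 + 0.041301 = 0.453525.
Under a molecular clock d = 2μt, so t = d/(2μ) = 0.453525 / (2 × 0.029) = 7.82 Myr.

7.82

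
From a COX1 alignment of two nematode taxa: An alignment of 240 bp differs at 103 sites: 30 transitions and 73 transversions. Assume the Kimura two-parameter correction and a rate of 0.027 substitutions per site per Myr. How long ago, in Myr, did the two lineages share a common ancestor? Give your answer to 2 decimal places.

P = 30/240 = 0.125 and Q = 73/240 ≈ 0.304167.
Under the Kimura two-parameter model, d = −½ ln(1 − 2P − Q) − ¼ ln(1 − 2Q).
1 − 2P − Q = 0.445833, giving −½ ln(0.445833) = 0.403905.
1 − 2Q = 0.391666, giving −¼ ln(0.391666) = 0.234336.
d = 0.403905 + 0.234336 = 0.638241.
Under a molecular clock d = 2μt, so t = d/(2μ) = 0.638241 / (2 × 0.027) = 11.82 Myr.

11.82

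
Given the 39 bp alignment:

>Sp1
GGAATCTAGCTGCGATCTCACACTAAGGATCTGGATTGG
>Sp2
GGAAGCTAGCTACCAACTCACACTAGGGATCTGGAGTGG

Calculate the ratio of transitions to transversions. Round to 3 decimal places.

Transitions are A↔G and C↔T; transversions are all other mismatches.
Transitions: 2. Transversions: 4.
R = 2/4 = 0.500.

0.500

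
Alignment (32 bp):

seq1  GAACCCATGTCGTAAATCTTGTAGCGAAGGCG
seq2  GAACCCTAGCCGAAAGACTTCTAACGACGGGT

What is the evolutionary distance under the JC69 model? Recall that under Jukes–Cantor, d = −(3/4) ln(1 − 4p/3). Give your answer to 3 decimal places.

0.460

The sequences differ at 11 of 32 sites, so p = 11/32 = 0.34375.
d = −(3/4) ln(1 − 4p/3) = −0.75 ln(1 − 0.458333) = −0.75 ln(0.541667)
  = −0.75 × (-0.613104) = 0.459828 substitutions/site.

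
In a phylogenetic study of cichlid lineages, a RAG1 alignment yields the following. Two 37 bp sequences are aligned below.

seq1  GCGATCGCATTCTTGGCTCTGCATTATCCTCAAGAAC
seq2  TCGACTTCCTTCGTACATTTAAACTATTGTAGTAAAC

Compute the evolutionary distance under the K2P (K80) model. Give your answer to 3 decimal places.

Of 37 sites, 9 differences are transitions and 10 are transversions, so P = 9/37 ≈ 0.243243 and Q = 10/37 ≈ 0.27027.
Under the Kimura two-parameter model, d = −½ ln(1 − 2P − Q) − ¼ ln(1 − 2Q).
1 − 2P − Q = 0.243244, giving −½ ln(0.243244) = 0.706845.
1 − 2Q = 0.45946, giving −¼ ln(0.45946) = 0.194426.
d = 0.706845 + 0.194426 = 0.901271.

0.901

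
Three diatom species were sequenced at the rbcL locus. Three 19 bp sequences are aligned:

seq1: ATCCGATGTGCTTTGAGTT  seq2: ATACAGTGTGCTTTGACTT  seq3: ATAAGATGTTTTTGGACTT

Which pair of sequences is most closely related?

seq1–seq2: 4/19 differ, p = 0.211, d = 0.247.
seq1–seq3: 6/19 differ, p = 0.316, d = 0.410.
seq2–seq3: 6/19 differ, p = 0.316, d = 0.410.
The smallest distance is between seq1 and seq2.

seq1 and seq2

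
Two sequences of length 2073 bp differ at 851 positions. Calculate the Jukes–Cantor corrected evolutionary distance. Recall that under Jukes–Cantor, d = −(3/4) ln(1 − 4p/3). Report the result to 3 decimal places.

p = 851/2073 ≈ 0.410516.
d = −(3/4) ln(1 − 4p/3) = −0.75 ln(1 − 0.547355) = −0.75 ln(0.452645)
  = −0.75 × (-0.792647) = 0.594485 substitutions/site.

0.594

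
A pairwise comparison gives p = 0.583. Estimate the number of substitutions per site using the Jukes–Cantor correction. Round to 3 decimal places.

1.127

d = −(3/4) ln(1 − 4p/3) = −0.75 ln(1 − 0.777333) = −0.75 ln(0.222667)
  = −0.75 × (-1.502078) = 1.126559 substitutions/site.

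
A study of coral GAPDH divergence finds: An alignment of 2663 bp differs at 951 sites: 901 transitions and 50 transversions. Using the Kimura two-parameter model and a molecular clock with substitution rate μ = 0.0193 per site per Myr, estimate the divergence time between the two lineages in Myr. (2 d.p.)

P = 901/2663 ≈ 0.33834 and Q = 50/2663 ≈ 0.018776.
Under the Kimura two-parameter model, d = −½ ln(1 − 2P − Q) − ¼ ln(1 − 2Q).
1 − 2P − Q = 0.304544, giving −½ ln(0.304544) = 0.594470.
1 − 2Q = 0.962448, giving −¼ ln(0.962448) = 0.009569.
d = 0.594470 + 0.009569 = 0.604039.
Under a molecular clock d = 2μt, so t = d/(2μ) = 0.604039 / (2 × 0.0193) = 15.65 Myr.

15.65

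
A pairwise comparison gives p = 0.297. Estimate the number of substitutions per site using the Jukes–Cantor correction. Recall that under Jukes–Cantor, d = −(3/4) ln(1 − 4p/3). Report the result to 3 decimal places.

d = −(3/4) ln(1 − 4p/3) = −0.75 ln(1 − 0.396) = −0.75 ln(0.604)
  = −0.75 × (-0.504181) = 0.378136 substitutions/site.

0.378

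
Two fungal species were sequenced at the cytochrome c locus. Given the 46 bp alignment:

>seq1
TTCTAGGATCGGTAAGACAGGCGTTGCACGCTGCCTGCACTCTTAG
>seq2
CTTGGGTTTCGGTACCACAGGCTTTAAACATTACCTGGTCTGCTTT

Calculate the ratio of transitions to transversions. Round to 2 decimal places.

Transitions are A↔G and C↔T; transversions are all other mismatches.
Transitions: 8. Transversions: 12.
R = 8/12 = 0.666666… ≈ 0.67 (to 2 d.p.).

0.67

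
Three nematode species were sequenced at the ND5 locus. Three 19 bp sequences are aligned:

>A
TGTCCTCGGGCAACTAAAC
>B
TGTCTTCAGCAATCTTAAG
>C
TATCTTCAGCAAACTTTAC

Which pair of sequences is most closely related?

A–B: 7/19 differ, p = 0.368, d = 0.507.
A–C: 7/19 differ, p = 0.368, d = 0.507.
B–C: 4/19 differ, p = 0.211, d = 0.247.
The smallest distance is between B and C.

B and C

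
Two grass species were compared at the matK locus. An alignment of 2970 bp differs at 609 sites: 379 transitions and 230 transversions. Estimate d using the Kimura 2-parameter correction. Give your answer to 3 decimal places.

0.244

P = 379/2970 ≈ 0.127609 and Q = 230/2970 ≈ 0.077441.
Under the Kimura two-parameter model, d = −½ ln(1 − 2P − Q) − ¼ ln(1 − 2Q).
1 − 2P − Q = 0.667341, giving −½ ln(0.667341) = 0.202227.
1 − 2Q = 0.845118, giving −¼ ln(0.845118) = 0.042070.
d = 0.202227 + 0.042070 = 0.244297.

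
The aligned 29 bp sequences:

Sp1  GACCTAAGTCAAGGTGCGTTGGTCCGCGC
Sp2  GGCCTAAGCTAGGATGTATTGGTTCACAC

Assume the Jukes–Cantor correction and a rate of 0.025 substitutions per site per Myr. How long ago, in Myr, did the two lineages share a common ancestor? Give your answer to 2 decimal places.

The sequences differ at 10 of 29 sites (2, 9, 10, 12, 14, 17, 18, 24, 26, 28), so p = 10/29 ≈ 0.344828.
d = −(3/4) ln(1 − 4p/3) = −0.75 ln(1 − 0.459771) = −0.75 ln(0.540229)
  = −0.75 × (-0.615762) = 0.461822 substitutions/site.
Under a molecular clock d = 2μt, so t = d/(2μ) = 0.461822 / (2 × 0.025) = 9.24 Myr.

9.24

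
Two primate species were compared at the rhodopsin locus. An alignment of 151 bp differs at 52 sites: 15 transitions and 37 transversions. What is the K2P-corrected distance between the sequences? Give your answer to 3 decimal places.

P = 15/151 ≈ 0.099338 and Q = 37/151 ≈ 0.245033.
Under the Kimura two-parameter model, d = −½ ln(1 − 2P − Q) − ¼ ln(1 − 2Q).
1 − 2P − Q = 0.556291, giving −½ ln(0.556291) = 0.293232.
1 − 2Q = 0.509934, giving −¼ ln(0.509934) = 0.168368.
d = 0.293232 + 0.168368 = 0.461600.

0.462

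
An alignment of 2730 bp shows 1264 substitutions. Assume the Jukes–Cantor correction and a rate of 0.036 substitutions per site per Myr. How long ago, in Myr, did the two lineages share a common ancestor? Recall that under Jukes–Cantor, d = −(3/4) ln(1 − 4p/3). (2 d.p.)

10.01

p = 1264/2730 ≈ 0.463004.
d = −(3/4) ln(1 − 4p/3) = −0.75 ln(1 − 0.617339) = −0.75 ln(0.382661)
  = −0.75 × (-0.960606) = 0.720455 substitutions/site.
Under a molecular clock d = 2μt, so t = d/(2μ) = 0.720455 / (2 × 0.036) = 10.01 Myr.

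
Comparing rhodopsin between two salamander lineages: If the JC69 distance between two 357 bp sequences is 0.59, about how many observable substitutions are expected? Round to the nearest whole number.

146

Invert JC69: p = (3/4)(1 − e^(−4d/3)) = 0.75 × (1 − e^(-0.786667)) = 0.75 × (1 − 0.455360) = 0.408480.
Expected differing sites = pL ≈ 0.408480 × 357 = 145.82736 ≈ 146.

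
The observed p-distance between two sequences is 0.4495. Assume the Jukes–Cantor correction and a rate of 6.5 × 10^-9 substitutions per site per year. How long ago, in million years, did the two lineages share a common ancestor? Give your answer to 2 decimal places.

52.77

d = −(3/4) ln(1 − 4p/3) = −0.75 ln(1 − 0.599333) = −0.75 ln(0.400667)
  = −0.75 × (-0.914625) = 0.685969 substitutions/site.
Under a molecular clock d = 2μt, so t = d/(2μ) = 0.685969 / (2 × 6.5 × 10^-9) = 52.77 million years.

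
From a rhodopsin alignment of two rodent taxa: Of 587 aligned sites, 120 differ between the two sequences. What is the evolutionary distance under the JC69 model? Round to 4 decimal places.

p = 120/587 ≈ 0.204429.
d = −(3/4) ln(1 − 4p/3) = −0.75 ln(1 − 0.272572) = −0.75 ln(0.727428)
  = −0.75 × (-0.318240) = 0.238680 substitutions/site.

0.2387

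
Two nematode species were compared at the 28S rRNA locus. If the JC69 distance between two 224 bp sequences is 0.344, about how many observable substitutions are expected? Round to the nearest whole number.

Invert JC69: p = (3/4)(1 − e^(−4d/3)) = 0.75 × (1 − e^(-0.458667)) = 0.75 × (1 − 0.632126) = 0.275906.
Expected differing sites = pL ≈ 0.275906 × 224 = 61.802944 ≈ 62.

62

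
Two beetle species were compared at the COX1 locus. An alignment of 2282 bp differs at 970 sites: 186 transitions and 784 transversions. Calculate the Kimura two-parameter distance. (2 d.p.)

0.64

P = 186/2282 ≈ 0.081507 and Q = 784/2282 ≈ 0.343558.
Under the Kimura two-parameter model, d = −½ ln(1 − 2P − Q) − ¼ ln(1 − 2Q).
1 − 2P − Q = 0.493428, giving −½ ln(0.493428) = 0.353189.
1 − 2Q = 0.312884, giving −¼ ln(0.312884) = 0.290481.
d = 0.353189 + 0.290481 = 0.643670.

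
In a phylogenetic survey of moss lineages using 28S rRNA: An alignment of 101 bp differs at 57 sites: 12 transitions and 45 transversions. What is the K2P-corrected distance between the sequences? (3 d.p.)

P = 12/101 ≈ 0.118812 and Q = 45/101 ≈ 0.445545.
Under the Kimura two-parameter model, d = −½ ln(1 − 2P − Q) − ¼ ln(1 − 2Q).
1 − 2P − Q = 0.316831, giving −½ ln(0.316831) = 0.574693.
1 − 2Q = 0.10891, giving −¼ ln(0.10891) = 0.554308.
d = 0.574693 + 0.554308 = 1.129001.

1.129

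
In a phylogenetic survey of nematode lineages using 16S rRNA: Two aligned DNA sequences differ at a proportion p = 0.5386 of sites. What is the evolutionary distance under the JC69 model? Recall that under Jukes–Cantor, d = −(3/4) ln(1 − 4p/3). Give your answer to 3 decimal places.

0.950

d = −(3/4) ln(1 − 4p/3) = −0.75 ln(1 − 0.718133) = −0.75 ln(0.281867)
  = −0.75 × (-1.266320) = 0.949740 substitutions/site.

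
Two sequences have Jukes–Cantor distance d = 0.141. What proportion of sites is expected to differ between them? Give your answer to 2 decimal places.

0.13

p = (3/4)(1 − e^(−4d/3)) = 0.75 × (1 − e^(-0.188)) = 0.75 × (1 − 0.828615) = 0.128539.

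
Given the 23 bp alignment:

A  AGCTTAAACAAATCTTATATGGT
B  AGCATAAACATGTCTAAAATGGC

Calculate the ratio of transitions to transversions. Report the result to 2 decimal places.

0.50

Transitions are A↔G and C↔T; transversions are all other mismatches.
Transitions: 2. Transversions: 4.
R = 2/4 = 0.50.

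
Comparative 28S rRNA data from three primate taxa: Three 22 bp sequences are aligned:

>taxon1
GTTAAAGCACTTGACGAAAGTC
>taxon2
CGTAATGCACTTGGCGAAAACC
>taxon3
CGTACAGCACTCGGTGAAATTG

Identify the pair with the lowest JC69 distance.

taxon1–taxon2: 6/22 differ, p = 0.273, d = 0.339.
taxon1–taxon3: 8/22 differ, p = 0.364, d = 0.497.
taxon2–taxon3: 7/22 differ, p = 0.318, d = 0.414.
The smallest distance is between taxon1 and taxon2.

taxon1 and taxon2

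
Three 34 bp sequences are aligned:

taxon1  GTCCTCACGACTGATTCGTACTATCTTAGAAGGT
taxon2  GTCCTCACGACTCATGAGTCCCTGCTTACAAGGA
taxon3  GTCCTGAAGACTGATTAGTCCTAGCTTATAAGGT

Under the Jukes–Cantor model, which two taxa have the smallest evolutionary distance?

taxon1 and taxon3

taxon1–taxon2: 9/34 differ, p = 0.265, d = 0.326.
taxon1–taxon3: 6/34 differ, p = 0.176, d = 0.201.
taxon2–taxon3: 8/34 differ, p = 0.235, d = 0.282.
The smallest distance is between taxon1 and taxon3.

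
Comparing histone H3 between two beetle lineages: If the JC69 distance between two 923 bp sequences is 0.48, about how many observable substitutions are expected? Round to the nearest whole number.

Invert JC69: p = (3/4)(1 − e^(−4d/3)) = 0.75 × (1 − e^(-0.64)) = 0.75 × (1 − 0.527292) = 0.354531.
Expected differing sites = pL ≈ 0.354531 × 923 = 327.232113 ≈ 327.

327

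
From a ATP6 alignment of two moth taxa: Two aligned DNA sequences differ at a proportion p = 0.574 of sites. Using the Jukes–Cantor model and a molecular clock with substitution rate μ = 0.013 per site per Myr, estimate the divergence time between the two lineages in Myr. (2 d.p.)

41.82

d = −(3/4) ln(1 − 4p/3) = −0.75 ln(1 − 0.765333) = −0.75 ln(0.234667)
  = −0.75 × (-1.449588) = 1.087191 substitutions/site.
Under a molecular clock d = 2μt, so t = d/(2μ) = 1.087191 / (2 × 0.013) = 41.82 Myr.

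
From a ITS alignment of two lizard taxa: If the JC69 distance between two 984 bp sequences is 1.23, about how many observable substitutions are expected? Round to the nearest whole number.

Invert JC69: p = (3/4)(1 − e^(−4d/3)) = 0.75 × (1 − e^(-1.64)) = 0.75 × (1 − 0.193980) = 0.604515.
Expected differing sites = pL ≈ 0.604515 × 984 = 594.84276 ≈ 595.

595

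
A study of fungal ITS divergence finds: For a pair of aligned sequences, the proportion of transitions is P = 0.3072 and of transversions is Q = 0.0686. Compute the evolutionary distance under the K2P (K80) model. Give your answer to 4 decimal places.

0.6113

Under the Kimura two-parameter model, d = −½ ln(1 − 2P − Q) − ¼ ln(1 − 2Q).
1 − 2P − Q = 0.317, giving −½ ln(0.317) = 0.574427.
1 − 2Q = 0.8628, giving −¼ ln(0.8628) = 0.036893.
d = 0.574427 + 0.036893 = 0.611320.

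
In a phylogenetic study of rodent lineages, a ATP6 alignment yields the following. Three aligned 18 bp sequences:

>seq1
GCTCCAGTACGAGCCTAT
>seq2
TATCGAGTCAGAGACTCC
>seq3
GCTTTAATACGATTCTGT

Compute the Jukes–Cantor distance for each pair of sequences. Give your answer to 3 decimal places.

seq1–seq2: 8/18 sites differ → p ≈ 0.444444, d = −0.75 ln(1 − 0.592592) = 0.673455 ≈ 0.673.
seq1–seq3: 6/18 sites differ → p ≈ 0.333333, d = −0.75 ln(1 − 0.444444) = 0.440839 ≈ 0.441.
seq2–seq3: 11/18 sites differ → p ≈ 0.611111, d = −0.75 ln(1 − 0.814815) = 1.264800 ≈ 1.265.

d(seq1,seq2) = 0.673, d(seq1,seq3) = 0.441, d(seq2,seq3) = 1.265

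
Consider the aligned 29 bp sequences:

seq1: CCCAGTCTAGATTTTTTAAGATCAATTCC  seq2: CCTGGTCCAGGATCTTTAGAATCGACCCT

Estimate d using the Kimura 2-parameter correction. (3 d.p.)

0.806

Of 29 sites, 11 differences are transitions and 1 are transversions, so P = 11/29 ≈ 0.37931 and Q = 1/29 ≈ 0.034483.
Under the Kimura two-parameter model, d = −½ ln(1 − 2P − Q) − ¼ ln(1 − 2Q).
1 − 2P − Q = 0.206897, giving −½ ln(0.206897) = 0.787767.
1 − 2Q = 0.931034, giving −¼ ln(0.931034) = 0.017865.
d = 0.787767 + 0.017865 = 0.805632.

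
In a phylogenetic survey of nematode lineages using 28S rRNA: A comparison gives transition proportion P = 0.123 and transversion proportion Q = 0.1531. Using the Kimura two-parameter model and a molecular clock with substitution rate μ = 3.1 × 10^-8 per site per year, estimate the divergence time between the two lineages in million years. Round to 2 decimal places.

5.58

Under the Kimura two-parameter model, d = −½ ln(1 − 2P − Q) − ¼ ln(1 − 2Q).
1 − 2P − Q = 0.6009, giving −½ ln(0.6009) = 0.254663.
1 − 2Q = 0.6938, giving −¼ ln(0.6938) = 0.091393.
d = 0.254663 + 0.091393 = 0.346056.
Under a molecular clock d = 2μt, so t = d/(2μ) = 0.346056 / (2 × 3.1 × 10^-8) = 5.58 million years.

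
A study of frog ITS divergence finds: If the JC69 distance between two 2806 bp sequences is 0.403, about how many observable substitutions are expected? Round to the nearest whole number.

Invert JC69: p = (3/4)(1 − e^(−4d/3)) = 0.75 × (1 − e^(-0.537333)) = 0.75 × (1 − 0.584305) = 0.311771.
Expected differing sites = pL ≈ 0.311771 × 2806 = 874.829426 ≈ 875.

875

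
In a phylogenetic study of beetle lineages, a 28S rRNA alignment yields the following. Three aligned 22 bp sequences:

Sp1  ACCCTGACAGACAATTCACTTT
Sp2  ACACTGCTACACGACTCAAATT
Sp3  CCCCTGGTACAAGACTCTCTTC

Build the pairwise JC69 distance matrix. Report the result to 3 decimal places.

Sp1–Sp2: 8/22 sites differ → p ≈ 0.363636, d = −0.75 ln(1 − 0.484848) = 0.497470 ≈ 0.497.
Sp1–Sp3: 9/22 sites differ → p ≈ 0.409091, d = −0.75 ln(1 − 0.545455) = 0.591344 ≈ 0.591.
Sp2–Sp3: 8/22 sites differ → p ≈ 0.363636, d = −0.75 ln(1 − 0.484848) = 0.497470 ≈ 0.497.

d(Sp1,Sp2) = 0.497, d(Sp1,Sp3) = 0.591, d(Sp2,Sp3) = 0.497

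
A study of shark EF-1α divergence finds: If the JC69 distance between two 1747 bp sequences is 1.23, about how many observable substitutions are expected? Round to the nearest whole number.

Invert JC69: p = (3/4)(1 − e^(−4d/3)) = 0.75 × (1 − e^(-1.64)) = 0.75 × (1 − 0.193980) = 0.604515.
Expected differing sites = pL ≈ 0.604515 × 1747 = 1056.087705 ≈ 1056.

1056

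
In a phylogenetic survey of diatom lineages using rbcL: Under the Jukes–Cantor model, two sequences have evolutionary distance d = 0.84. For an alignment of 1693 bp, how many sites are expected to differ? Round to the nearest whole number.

Invert JC69: p = (3/4)(1 − e^(−4d/3)) = 0.75 × (1 − e^(-1.12)) = 0.75 × (1 − 0.326280) = 0.505290.
Expected differing sites = pL ≈ 0.505290 × 1693 = 855.45597 ≈ 855.

855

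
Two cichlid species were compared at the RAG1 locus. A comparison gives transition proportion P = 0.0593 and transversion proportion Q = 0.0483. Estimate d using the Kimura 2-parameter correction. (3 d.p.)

Under the Kimura two-parameter model, d = −½ ln(1 − 2P − Q) − ¼ ln(1 − 2Q).
1 − 2P − Q = 0.8331, giving −½ ln(0.8331) = 0.091301.
1 − 2Q = 0.9034, giving −¼ ln(0.9034) = 0.025397.
d = 0.091301 + 0.025397 = 0.116698.

0.117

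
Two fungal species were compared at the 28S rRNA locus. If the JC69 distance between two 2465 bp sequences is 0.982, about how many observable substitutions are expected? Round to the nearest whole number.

Invert JC69: p = (3/4)(1 − e^(−4d/3)) = 0.75 × (1 − e^(-1.309333)) = 0.75 × (1 − 0.270000) = 0.547500.
Expected differing sites = pL ≈ 0.547500 × 2465 = 1349.5875 ≈ 1350.

1350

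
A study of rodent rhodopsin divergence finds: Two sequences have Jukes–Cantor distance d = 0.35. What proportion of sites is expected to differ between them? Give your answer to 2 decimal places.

0.28

p = (3/4)(1 − e^(−4d/3)) = 0.75 × (1 − e^(-0.466667)) = 0.75 × (1 − 0.627089) = 0.279683.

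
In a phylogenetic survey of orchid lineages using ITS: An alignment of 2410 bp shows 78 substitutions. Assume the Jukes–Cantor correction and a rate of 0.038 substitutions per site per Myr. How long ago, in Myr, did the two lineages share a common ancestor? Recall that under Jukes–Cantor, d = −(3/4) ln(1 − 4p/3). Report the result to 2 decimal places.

p = 78/2410 ≈ 0.032365.
d = −(3/4) ln(1 − 4p/3) = −0.75 ln(1 − 0.043153) = −0.75 ln(0.956847)
  = −0.75 × (-0.044112) = 0.033084 substitutions/site.
Under a molecular clock d = 2μt, so t = d/(2μ) = 0.033084 / (2 × 0.038) = 0.44 Myr.

0.44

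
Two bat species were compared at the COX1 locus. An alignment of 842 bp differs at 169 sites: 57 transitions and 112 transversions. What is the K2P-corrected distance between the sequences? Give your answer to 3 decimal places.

P = 57/842 ≈ 0.067696 and Q = 112/842 ≈ 0.133017.
Under the Kimura two-parameter model, d = −½ ln(1 − 2P − Q) − ¼ ln(1 − 2Q).
1 − 2P − Q = 0.731591, giving −½ ln(0.731591) = 0.156267.
1 − 2Q = 0.733966, giving −¼ ln(0.733966) = 0.077323.
d = 0.156267 + 0.077323 = 0.233590.

0.234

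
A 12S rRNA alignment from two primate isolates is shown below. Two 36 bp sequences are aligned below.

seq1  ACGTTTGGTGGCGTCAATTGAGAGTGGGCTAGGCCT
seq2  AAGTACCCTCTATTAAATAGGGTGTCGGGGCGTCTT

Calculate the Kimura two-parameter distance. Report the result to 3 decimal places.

1.022

Of 36 sites, 3 differences are transitions and 16 are transversions, so P = 3/36 ≈ 0.083333 and Q = 16/36 ≈ 0.444444.
Under the Kimura two-parameter model, d = −½ ln(1 − 2P − Q) − ¼ ln(1 − 2Q).
1 − 2P − Q = 0.38889, giving −½ ln(0.38889) = 0.472229.
1 − 2Q = 0.111112, giving −¼ ln(0.111112) = 0.549304.
d = 0.472229 + 0.549304 = 1.021533.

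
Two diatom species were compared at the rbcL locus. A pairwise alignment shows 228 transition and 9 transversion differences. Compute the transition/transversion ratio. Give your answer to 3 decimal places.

25.333

R = 228/9 = 25.333333… ≈ 25.333 (to 3 d.p.).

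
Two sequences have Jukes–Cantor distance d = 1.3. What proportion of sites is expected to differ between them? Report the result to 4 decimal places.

0.6175

p = (3/4)(1 − e^(−4d/3)) = 0.75 × (1 − e^(-1.733333)) = 0.75 × (1 − 0.176695) = 0.617479.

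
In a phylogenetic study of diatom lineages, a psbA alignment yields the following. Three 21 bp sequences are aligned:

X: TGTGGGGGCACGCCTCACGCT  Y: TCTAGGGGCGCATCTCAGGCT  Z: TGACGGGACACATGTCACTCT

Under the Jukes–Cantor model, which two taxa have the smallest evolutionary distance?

X–Y: 6/21 differ, p = 0.286, d = 0.360.
X–Z: 7/21 differ, p = 0.333, d = 0.441.
Y–Z: 8/21 differ, p = 0.381, d = 0.532.
The smallest distance is between X and Y.

X and Y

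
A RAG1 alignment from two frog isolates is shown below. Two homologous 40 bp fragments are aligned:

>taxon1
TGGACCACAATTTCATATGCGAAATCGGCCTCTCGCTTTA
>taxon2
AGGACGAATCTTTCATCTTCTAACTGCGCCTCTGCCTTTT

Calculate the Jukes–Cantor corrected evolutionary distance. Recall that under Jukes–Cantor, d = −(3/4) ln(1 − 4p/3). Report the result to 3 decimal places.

The sequences differ at 14 of 40 sites, so p = 14/40 = 0.35.
d = −(3/4) ln(1 − 4p/3) = −0.75 ln(1 − 0.466667) = −0.75 ln(0.533333)
  = −0.75 × (-0.628609) = 0.471457 substitutions/site.

0.471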